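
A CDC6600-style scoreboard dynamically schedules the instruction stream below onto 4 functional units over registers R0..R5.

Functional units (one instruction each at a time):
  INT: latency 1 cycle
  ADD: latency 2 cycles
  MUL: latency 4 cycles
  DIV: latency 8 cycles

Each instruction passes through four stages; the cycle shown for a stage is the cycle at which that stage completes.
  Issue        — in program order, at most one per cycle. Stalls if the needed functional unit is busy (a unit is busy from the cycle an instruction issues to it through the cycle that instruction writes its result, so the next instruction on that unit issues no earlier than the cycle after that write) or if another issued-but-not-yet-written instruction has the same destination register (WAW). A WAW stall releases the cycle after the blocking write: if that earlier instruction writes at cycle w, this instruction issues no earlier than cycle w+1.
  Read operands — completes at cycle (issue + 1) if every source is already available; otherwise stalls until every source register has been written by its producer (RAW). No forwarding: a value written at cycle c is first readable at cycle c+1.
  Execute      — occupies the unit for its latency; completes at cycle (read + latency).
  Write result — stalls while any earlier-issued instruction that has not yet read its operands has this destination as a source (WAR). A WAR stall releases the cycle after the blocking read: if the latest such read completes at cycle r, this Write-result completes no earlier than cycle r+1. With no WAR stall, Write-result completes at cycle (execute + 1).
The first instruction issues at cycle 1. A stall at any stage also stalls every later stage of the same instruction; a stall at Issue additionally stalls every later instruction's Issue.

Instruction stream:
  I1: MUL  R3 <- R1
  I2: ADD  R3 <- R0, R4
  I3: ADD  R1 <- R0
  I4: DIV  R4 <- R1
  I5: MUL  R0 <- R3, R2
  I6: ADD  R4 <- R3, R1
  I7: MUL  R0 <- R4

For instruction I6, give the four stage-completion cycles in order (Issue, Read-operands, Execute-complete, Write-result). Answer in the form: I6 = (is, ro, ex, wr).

cycle 1: issue I1 (MUL)
cycle 2: I1 read-ops
cycle 6: I1 finished on MUL
cycle 7: I1→R3
cycle 8: issue I2 (ADD)
cycle 9: I2 read-ops
cycle 11: I2 finished on ADD
cycle 12: I2→R3
cycle 13: issue I3 (ADD)
cycle 14: I3 read-ops, issue I4 (DIV)
cycle 15: issue I5 (MUL)
cycle 16: I3 finished on ADD, I5 read-ops
cycle 17: I3→R1
cycle 18: I4 read-ops
cycle 20: I5 finished on MUL
cycle 21: I5→R0
cycle 26: I4 finished on DIV
cycle 27: I4→R4
cycle 28: issue I6 (ADD)
cycle 29: I6 read-ops, issue I7 (MUL)
cycle 31: I6 finished on ADD
cycle 32: I6→R4
cycle 33: I7 read-ops
cycle 37: I7 finished on MUL
cycle 38: I7→R0

I6 = (28, 29, 31, 32)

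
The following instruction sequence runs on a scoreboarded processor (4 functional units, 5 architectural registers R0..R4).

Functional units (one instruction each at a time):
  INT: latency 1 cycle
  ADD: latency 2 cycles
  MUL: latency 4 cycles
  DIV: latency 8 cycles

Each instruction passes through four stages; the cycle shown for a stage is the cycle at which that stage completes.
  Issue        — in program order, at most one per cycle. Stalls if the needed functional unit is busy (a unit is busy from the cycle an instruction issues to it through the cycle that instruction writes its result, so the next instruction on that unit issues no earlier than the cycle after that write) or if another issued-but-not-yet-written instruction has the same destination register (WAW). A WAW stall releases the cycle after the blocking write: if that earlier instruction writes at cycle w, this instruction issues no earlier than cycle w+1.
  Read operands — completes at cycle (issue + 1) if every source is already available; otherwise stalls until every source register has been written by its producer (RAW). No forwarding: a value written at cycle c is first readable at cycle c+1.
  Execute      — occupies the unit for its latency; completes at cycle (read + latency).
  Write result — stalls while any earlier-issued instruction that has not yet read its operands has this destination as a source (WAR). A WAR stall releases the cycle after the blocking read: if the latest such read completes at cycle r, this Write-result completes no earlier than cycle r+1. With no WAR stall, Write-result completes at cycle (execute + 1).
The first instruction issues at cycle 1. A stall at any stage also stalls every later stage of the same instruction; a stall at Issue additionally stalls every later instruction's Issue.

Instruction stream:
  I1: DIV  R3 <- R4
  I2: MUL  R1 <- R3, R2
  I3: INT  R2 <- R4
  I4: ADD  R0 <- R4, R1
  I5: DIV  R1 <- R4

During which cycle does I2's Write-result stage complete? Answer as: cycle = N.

I1 -> (1, 2, 10, 11)
I2 -> (2, 12, 16, 17)  // RAW R3: wait I1 write@11
I3 -> (3, 4, 5, 13)  // WAR R2: wait I2 read@12
I4 -> (4, 18, 20, 21)  // RAW R1: wait I2 write@17
I5 -> (18, 19, 27, 28)  // WAW R1: wait I2 write@17

cycle = 17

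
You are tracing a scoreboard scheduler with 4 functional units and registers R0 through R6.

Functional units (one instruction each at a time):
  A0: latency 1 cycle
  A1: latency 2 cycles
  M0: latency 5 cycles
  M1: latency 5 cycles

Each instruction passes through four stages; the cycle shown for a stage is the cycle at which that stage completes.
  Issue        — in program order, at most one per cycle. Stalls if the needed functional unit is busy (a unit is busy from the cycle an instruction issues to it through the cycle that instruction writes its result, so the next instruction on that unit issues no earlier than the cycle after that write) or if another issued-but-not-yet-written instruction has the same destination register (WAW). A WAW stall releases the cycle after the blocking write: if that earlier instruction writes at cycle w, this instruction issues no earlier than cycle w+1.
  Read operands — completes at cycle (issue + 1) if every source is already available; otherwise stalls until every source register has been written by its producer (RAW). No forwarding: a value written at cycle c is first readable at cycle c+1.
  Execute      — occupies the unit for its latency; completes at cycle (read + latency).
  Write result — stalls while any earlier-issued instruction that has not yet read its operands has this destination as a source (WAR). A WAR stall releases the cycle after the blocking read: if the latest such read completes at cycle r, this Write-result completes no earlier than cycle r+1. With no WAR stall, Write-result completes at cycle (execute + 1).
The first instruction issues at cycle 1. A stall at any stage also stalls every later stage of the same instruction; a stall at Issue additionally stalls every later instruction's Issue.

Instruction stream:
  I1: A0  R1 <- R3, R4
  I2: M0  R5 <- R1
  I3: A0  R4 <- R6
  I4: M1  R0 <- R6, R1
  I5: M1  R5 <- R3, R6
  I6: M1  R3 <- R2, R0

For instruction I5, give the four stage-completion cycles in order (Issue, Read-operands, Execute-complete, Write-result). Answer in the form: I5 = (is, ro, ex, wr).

I5 = (14, 15, 20, 21)

cycle 1: I1 dispatched to A0
cycle 2: I1 operands ready, I2 dispatched to M0
cycle 3: I1 complete
cycle 4: R1←I1
cycle 5: I2 operands ready, I3 dispatched to A0
cycle 6: I3 operands ready, I4 dispatched to M1
cycle 7: I3 complete, I4 operands ready
cycle 8: R4←I3
cycle 10: I2 complete
cycle 11: R5←I2
cycle 12: I4 complete
cycle 13: R0←I4
cycle 14: I5 dispatched to M1
cycle 15: I5 operands ready
cycle 20: I5 complete
cycle 21: R5←I5
cycle 22: I6 dispatched to M1
cycle 23: I6 operands ready
cycle 28: I6 complete
cycle 29: R3←I6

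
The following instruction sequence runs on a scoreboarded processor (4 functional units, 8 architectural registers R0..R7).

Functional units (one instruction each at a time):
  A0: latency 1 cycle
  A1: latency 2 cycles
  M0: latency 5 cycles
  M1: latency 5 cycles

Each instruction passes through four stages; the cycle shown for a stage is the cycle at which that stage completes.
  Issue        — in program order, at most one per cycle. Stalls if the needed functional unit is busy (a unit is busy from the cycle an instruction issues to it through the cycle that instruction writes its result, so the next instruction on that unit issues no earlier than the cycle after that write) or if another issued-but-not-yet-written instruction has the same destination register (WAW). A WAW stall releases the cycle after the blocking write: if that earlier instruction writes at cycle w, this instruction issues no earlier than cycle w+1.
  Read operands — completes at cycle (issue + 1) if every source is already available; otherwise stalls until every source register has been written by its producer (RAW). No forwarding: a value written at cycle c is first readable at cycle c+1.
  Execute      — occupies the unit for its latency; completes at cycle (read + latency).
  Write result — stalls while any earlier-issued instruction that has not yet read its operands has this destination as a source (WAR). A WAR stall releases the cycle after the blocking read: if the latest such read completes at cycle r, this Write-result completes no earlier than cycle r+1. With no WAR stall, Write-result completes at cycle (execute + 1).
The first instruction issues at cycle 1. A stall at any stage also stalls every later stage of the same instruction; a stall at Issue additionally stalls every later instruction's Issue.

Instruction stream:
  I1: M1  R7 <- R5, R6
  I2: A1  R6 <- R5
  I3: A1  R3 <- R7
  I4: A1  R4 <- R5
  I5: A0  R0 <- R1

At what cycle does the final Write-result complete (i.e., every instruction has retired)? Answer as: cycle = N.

  I1 | 1 | 2 | 7 | 8
  I2 | 2 | 3 | 5 | 6
  I3 | 7 | 9 | 11 | 12   struct: A1 busy until I2 writes@6 · RAW R7: wait I1 write@8
  I4 | 13 | 14 | 16 | 17   struct: A1 busy until I3 writes@12
  I5 | 14 | 15 | 16 | 17

cycle = 17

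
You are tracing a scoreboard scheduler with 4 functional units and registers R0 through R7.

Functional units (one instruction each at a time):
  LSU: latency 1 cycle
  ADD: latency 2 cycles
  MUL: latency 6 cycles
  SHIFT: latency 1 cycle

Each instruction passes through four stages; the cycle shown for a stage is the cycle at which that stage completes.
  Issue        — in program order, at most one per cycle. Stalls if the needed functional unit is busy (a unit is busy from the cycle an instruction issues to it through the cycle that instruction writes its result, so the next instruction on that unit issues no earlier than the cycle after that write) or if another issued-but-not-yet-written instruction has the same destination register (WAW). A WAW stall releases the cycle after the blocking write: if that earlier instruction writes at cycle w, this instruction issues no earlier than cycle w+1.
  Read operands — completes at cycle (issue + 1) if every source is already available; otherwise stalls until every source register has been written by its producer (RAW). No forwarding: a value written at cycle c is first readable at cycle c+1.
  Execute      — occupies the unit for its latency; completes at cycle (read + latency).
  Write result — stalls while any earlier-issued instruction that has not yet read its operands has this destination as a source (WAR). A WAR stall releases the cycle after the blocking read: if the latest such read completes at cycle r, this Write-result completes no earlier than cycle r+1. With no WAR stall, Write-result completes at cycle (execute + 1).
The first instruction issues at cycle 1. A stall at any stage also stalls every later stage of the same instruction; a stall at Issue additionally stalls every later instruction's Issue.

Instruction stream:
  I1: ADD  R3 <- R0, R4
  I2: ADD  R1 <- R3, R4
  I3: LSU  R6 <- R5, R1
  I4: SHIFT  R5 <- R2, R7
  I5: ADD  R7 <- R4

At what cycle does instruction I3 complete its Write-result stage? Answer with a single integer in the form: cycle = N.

  I1 | 1 | 2 | 4 | 5
  I2 | 6 | 7 | 9 | 10   struct: ADD busy until I1 writes@5
  I3 | 7 | 11 | 12 | 13   RAW R1: wait I2 write@10
  I4 | 8 | 9 | 10 | 12   WAR R5: wait I3 read@11
  I5 | 11 | 12 | 14 | 15   struct: ADD busy until I2 writes@10

cycle = 13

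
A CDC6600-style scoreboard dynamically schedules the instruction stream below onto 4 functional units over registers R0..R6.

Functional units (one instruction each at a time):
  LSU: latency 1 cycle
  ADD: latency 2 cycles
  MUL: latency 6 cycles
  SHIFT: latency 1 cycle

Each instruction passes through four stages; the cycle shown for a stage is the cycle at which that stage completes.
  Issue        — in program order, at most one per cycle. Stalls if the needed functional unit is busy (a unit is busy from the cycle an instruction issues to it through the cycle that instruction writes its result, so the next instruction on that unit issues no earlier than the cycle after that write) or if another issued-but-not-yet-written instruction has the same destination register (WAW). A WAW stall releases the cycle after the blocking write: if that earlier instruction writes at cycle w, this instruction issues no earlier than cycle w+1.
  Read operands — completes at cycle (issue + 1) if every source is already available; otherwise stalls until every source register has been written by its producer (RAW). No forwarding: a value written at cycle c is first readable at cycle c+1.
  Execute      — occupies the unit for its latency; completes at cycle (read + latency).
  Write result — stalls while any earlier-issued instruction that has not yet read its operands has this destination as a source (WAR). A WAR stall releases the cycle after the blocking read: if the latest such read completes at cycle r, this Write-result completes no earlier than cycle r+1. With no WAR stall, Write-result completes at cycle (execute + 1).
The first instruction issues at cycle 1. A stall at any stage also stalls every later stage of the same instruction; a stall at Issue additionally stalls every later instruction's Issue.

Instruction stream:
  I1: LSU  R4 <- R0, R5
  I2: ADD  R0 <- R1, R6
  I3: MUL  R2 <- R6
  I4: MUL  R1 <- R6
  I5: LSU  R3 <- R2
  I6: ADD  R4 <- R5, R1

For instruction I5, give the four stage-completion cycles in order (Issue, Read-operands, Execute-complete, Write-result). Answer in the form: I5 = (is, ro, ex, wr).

  I1 | 1 | 2 | 3 | 4
  I2 | 2 | 3 | 5 | 6
  I3 | 3 | 4 | 10 | 11
  I4 | 12 | 13 | 19 | 20   struct: MUL busy until I3 writes@11
  I5 | 13 | 14 | 15 | 16
  I6 | 14 | 21 | 23 | 24   RAW R1: wait I4 write@20

I5 = (13, 14, 15, 16)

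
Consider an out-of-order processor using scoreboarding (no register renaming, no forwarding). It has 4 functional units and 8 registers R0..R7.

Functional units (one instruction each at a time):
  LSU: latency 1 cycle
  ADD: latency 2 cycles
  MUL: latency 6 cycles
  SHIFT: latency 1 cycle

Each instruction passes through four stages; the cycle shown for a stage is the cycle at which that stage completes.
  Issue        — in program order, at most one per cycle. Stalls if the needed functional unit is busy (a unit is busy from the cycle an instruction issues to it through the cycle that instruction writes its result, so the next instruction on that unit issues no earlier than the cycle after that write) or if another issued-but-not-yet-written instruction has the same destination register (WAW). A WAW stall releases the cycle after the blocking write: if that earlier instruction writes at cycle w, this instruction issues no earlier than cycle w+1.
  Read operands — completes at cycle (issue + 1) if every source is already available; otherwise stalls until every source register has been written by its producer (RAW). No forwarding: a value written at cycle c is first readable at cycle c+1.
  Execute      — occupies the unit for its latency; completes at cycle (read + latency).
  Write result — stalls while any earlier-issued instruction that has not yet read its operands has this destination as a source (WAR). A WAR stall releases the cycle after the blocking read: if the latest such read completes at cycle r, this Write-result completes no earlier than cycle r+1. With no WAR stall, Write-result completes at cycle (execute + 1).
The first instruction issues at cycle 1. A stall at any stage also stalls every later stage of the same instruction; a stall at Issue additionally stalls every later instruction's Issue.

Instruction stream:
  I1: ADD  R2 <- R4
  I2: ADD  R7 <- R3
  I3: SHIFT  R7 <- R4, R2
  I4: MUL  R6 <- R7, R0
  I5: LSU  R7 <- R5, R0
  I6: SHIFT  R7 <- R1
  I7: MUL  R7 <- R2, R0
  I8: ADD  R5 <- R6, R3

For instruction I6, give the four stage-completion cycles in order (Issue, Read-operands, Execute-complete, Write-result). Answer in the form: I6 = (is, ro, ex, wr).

c1: I1 dispatched to ADD
c2: I1 operands ready
c4: I1 complete
c5: R2←I1
c6: I2 dispatched to ADD
c7: I2 operands ready
c9: I2 complete
c10: R7←I2
c11: I3 dispatched to SHIFT
c12: I3 operands ready, I4 dispatched to MUL
c13: I3 complete
c14: R7←I3
c15: I4 operands ready, I5 dispatched to LSU
c16: I5 operands ready
c17: I5 complete
c18: R7←I5
c19: I6 dispatched to SHIFT
c20: I6 operands ready
c21: I4 complete, I6 complete
c22: R6←I4, R7←I6
c23: I7 dispatched to MUL
c24: I7 operands ready, I8 dispatched to ADD
c25: I8 operands ready
c27: I8 complete
c28: R5←I8
c30: I7 complete
c31: R7←I7

I6 = (19, 20, 21, 22)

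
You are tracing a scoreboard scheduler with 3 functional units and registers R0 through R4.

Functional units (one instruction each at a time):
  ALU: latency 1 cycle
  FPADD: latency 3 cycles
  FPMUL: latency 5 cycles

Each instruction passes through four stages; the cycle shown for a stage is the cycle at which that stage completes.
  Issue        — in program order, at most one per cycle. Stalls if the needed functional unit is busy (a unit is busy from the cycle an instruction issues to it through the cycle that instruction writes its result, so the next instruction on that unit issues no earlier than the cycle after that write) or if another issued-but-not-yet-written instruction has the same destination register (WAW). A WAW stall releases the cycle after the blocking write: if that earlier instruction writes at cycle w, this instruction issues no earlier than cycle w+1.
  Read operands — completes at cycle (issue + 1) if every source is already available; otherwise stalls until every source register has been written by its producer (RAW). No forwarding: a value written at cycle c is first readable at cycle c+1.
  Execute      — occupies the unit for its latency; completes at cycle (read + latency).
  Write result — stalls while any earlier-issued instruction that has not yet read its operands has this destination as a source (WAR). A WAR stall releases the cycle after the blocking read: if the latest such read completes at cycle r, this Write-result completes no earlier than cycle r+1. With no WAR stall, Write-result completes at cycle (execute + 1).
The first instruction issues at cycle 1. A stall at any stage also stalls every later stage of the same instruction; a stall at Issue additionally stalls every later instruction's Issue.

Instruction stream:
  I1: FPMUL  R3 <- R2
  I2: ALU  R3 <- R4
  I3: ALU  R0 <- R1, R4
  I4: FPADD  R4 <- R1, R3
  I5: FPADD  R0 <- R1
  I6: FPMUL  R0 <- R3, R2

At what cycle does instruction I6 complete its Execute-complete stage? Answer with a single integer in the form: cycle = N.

I1 -> (1, 2, 7, 8)
I2 -> (9, 10, 11, 12)  // WAW R3: wait I1 write@8
I3 -> (13, 14, 15, 16)  // struct: ALU busy until I2 writes@12
I4 -> (14, 15, 18, 19)
I5 -> (20, 21, 24, 25)  // struct: FPADD busy until I4 writes@19
I6 -> (26, 27, 32, 33)  // WAW R0: wait I5 write@25

cycle = 32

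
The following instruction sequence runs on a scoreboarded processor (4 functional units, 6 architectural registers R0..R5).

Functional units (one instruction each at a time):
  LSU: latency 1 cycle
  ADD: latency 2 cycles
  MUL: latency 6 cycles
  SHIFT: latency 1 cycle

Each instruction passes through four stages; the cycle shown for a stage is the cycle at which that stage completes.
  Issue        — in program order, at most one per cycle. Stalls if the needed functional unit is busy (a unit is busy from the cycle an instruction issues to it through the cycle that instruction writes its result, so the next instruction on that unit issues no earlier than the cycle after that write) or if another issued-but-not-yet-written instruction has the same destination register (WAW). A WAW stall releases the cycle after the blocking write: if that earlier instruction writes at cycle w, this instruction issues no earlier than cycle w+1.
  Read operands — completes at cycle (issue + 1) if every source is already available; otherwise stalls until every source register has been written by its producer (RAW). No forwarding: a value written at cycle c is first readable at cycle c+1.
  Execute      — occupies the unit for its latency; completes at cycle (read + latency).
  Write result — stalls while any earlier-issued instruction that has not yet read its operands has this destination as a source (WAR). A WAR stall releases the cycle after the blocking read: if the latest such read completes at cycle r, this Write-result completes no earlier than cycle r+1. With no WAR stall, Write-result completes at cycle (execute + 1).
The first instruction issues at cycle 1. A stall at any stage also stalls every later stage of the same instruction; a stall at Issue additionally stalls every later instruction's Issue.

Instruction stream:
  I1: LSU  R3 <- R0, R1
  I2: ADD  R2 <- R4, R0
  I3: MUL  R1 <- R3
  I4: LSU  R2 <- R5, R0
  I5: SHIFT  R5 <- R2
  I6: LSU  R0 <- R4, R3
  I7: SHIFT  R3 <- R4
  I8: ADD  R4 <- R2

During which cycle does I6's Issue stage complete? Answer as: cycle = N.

  I1 | 1 | 2 | 3 | 4
  I2 | 2 | 3 | 5 | 6
  I3 | 3 | 5 | 11 | 12   RAW R3: wait I1 write@4
  I4 | 7 | 8 | 9 | 10   WAW R2: wait I2 write@6
  I5 | 8 | 11 | 12 | 13   RAW R2: wait I4 write@10
  I6 | 11 | 12 | 13 | 14   struct: LSU busy until I4 writes@10
  I7 | 14 | 15 | 16 | 17   struct: SHIFT busy until I5 writes@13
  I8 | 15 | 16 | 18 | 19

cycle = 11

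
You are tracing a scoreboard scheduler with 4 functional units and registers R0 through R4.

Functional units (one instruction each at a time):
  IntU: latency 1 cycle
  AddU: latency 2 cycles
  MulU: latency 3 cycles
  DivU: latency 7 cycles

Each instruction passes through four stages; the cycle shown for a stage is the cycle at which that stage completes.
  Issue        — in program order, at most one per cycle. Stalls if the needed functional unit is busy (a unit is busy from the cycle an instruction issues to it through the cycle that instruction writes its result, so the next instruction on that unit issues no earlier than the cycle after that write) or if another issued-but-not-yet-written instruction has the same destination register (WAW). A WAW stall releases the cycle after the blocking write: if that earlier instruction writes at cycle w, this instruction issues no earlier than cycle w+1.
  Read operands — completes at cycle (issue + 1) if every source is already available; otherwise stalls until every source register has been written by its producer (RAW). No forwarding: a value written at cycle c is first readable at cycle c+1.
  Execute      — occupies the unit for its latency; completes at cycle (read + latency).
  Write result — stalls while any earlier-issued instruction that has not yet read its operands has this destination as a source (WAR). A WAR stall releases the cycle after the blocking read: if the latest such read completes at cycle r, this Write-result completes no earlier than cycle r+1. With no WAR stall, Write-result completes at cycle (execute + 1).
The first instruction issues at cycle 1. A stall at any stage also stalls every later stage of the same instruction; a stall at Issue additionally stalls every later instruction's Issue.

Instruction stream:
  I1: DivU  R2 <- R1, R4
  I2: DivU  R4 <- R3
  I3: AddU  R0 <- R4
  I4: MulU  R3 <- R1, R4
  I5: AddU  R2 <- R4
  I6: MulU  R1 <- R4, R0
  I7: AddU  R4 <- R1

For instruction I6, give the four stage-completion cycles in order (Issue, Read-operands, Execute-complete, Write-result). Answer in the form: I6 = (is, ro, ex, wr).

t=1  I1 dispatched to DivU
t=2  I1 operands ready
t=9  I1 complete
t=10  R2←I1
t=11  I2 dispatched to DivU
t=12  I2 operands ready, I3 dispatched to AddU
t=13  I4 dispatched to MulU
t=19  I2 complete
t=20  R4←I2
t=21  I3 operands ready, I4 operands ready
t=23  I3 complete
t=24  R0←I3, I4 complete
t=25  R3←I4, I5 dispatched to AddU
t=26  I5 operands ready, I6 dispatched to MulU
t=27  I6 operands ready
t=28  I5 complete
t=29  R2←I5
t=30  I6 complete, I7 dispatched to AddU
t=31  R1←I6
t=32  I7 operands ready
t=34  I7 complete
t=35  R4←I7

I6 = (26, 27, 30, 31)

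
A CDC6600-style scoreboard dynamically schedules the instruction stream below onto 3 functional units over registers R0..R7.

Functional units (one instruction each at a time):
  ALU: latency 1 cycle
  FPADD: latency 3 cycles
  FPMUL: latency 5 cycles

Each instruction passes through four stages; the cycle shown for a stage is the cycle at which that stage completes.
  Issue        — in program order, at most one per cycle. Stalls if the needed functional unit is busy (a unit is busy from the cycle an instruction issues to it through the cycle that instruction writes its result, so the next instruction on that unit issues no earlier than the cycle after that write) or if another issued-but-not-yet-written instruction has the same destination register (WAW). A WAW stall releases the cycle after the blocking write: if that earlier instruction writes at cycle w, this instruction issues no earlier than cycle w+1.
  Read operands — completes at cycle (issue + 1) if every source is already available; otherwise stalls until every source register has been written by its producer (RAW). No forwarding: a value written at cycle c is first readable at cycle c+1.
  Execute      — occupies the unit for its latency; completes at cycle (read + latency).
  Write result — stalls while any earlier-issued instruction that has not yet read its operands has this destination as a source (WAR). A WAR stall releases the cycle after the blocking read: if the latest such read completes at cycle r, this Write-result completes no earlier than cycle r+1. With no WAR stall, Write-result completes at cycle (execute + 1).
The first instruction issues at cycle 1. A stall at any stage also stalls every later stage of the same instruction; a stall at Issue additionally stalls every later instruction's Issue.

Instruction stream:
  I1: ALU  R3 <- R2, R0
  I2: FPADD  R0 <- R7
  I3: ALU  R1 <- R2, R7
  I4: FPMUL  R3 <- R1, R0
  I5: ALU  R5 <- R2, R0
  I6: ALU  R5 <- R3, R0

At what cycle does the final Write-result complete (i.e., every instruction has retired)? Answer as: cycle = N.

[1] I1 issues→ALU
[2] I1 reads | I2 issues→FPADD
[3] I1 exec-done | I2 reads
[4] I1 writes R3
[5] I3 issues→ALU
[6] I2 exec-done | I3 reads | I4 issues→FPMUL
[7] I2 writes R0 | I3 exec-done
[8] I3 writes R1
[9] I4 reads | I5 issues→ALU
[10] I5 reads
[11] I5 exec-done
[12] I5 writes R5
[13] I6 issues→ALU
[14] I4 exec-done
[15] I4 writes R3
[16] I6 reads
[17] I6 exec-done
[18] I6 writes R5

cycle = 18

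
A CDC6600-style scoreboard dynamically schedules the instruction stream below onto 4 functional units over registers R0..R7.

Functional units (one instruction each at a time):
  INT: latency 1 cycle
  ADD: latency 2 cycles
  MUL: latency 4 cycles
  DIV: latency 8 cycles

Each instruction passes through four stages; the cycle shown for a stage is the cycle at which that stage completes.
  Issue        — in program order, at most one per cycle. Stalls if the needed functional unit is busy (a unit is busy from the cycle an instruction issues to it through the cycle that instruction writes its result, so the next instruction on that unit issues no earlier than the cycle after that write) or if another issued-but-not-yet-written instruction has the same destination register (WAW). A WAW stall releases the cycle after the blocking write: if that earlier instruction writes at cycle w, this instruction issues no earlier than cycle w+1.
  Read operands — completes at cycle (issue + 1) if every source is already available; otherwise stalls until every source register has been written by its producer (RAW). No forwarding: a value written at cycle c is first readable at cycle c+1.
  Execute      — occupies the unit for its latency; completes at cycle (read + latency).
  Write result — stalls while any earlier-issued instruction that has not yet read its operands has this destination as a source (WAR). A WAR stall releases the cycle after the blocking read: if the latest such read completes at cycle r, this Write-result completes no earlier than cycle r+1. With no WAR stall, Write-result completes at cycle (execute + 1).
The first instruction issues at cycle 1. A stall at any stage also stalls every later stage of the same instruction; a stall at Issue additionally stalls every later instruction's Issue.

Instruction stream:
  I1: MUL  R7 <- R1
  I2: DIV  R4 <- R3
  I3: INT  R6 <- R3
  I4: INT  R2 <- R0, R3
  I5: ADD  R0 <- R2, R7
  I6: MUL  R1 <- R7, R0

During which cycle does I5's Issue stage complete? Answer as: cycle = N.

1) issue 1, read 2, done 6, write 7
2) issue 2, read 3, done 11, write 12
3) issue 3, read 4, done 5, write 6
4) issue 7, read 8, done 9, write 10  <struct: INT busy until I3 writes@6>
5) issue 8, read 11, done 13, write 14  <RAW R2: wait I4 write@10>
6) issue 9, read 15, done 19, write 20  <RAW R0: wait I5 write@14>

cycle = 8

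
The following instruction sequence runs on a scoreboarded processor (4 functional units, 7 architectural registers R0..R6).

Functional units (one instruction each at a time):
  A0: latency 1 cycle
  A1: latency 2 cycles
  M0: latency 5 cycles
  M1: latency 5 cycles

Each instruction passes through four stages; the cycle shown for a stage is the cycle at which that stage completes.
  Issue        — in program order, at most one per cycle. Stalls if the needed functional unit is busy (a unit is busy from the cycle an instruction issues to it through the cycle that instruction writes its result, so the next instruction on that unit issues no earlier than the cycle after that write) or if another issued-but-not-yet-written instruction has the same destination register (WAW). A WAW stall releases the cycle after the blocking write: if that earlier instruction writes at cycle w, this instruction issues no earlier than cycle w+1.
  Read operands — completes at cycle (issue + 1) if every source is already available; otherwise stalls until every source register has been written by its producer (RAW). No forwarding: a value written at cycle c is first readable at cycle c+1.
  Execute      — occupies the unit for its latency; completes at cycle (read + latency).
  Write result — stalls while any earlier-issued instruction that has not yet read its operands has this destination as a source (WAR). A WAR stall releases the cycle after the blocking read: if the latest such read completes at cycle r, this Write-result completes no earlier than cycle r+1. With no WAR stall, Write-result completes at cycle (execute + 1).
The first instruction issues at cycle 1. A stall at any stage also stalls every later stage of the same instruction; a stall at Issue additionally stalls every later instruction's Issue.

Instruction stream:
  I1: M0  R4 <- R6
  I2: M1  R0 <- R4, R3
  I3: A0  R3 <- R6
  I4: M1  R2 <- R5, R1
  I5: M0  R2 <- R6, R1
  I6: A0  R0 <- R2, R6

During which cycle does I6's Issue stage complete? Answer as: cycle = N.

[1] issue I1 (M0)
[2] I1 read-ops, issue I2 (M1)
[3] issue I3 (A0)
[4] I3 read-ops
[5] I3 finished on A0
[7] I1 finished on M0
[8] I1→R4
[9] I2 read-ops
[10] I3→R3
[14] I2 finished on M1
[15] I2→R0
[16] issue I4 (M1)
[17] I4 read-ops
[22] I4 finished on M1
[23] I4→R2
[24] issue I5 (M0)
[25] I5 read-ops, issue I6 (A0)
[30] I5 finished on M0
[31] I5→R2
[32] I6 read-ops
[33] I6 finished on A0
[34] I6→R0

cycle = 25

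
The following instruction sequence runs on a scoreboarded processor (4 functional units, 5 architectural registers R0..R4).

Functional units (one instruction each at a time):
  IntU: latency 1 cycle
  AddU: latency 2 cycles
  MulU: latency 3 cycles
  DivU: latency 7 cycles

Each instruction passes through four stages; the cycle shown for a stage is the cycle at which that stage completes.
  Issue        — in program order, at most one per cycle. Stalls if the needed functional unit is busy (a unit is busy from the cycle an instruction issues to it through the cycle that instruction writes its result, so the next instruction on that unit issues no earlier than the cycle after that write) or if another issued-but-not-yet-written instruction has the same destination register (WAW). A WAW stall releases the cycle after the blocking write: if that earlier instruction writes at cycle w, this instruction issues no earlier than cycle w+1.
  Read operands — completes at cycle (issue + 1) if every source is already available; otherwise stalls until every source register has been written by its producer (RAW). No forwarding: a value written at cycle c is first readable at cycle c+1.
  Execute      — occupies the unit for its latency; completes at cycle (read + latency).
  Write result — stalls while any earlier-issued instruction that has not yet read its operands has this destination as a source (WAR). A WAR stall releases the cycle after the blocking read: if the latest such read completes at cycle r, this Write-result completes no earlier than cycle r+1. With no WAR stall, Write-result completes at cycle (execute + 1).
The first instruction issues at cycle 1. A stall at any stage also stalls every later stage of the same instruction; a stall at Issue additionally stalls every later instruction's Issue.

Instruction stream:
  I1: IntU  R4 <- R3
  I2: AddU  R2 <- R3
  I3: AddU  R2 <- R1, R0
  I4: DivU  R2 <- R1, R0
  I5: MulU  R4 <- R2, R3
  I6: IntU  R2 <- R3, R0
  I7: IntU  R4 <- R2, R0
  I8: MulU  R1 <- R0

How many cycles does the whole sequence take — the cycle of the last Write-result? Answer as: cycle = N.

c1: issue I1 (IntU)
c2: I1 read-ops · issue I2 (AddU)
c3: I1 finished on IntU · I2 read-ops
c4: I1→R4
c5: I2 finished on AddU
c6: I2→R2
c7: issue I3 (AddU)
c8: I3 read-ops
c10: I3 finished on AddU
c11: I3→R2
c12: issue I4 (DivU)
c13: I4 read-ops · issue I5 (MulU)
c20: I4 finished on DivU
c21: I4→R2
c22: I5 read-ops · issue I6 (IntU)
c23: I6 read-ops
c24: I6 finished on IntU
c25: I5 finished on MulU · I6→R2
c26: I5→R4
c27: issue I7 (IntU)
c28: I7 read-ops · issue I8 (MulU)
c29: I7 finished on IntU · I8 read-ops
c30: I7→R4
c32: I8 finished on MulU
c33: I8→R1

cycle = 33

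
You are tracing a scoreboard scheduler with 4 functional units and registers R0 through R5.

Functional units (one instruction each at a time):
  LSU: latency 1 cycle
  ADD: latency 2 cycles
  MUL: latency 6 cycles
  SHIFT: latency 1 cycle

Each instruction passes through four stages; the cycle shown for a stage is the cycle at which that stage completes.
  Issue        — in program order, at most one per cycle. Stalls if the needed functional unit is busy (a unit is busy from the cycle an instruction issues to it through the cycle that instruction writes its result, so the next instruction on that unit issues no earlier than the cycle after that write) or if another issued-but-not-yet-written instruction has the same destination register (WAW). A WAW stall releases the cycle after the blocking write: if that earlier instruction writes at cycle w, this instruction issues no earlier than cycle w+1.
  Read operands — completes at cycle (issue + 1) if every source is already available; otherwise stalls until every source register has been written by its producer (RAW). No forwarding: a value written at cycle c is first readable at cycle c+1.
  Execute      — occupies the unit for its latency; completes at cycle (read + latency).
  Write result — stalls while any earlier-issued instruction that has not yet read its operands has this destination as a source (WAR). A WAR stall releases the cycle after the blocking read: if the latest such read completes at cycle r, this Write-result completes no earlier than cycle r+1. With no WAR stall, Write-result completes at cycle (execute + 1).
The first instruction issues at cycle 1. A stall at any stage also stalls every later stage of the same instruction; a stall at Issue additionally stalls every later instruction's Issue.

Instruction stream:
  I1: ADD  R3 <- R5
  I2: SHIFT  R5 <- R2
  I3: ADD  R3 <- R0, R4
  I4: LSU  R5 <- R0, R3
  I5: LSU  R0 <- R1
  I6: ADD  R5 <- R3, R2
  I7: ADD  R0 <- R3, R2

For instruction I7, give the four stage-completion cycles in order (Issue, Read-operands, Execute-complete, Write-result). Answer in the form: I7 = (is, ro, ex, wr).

I7 = (20, 21, 23, 24)

  I1 | 1 | 2 | 4 | 5
  I2 | 2 | 3 | 4 | 5
  I3 | 6 | 7 | 9 | 10   struct: ADD busy until I1 writes@5
  I4 | 7 | 11 | 12 | 13   RAW R3: wait I3 write@10
  I5 | 14 | 15 | 16 | 17   struct: LSU busy until I4 writes@13
  I6 | 15 | 16 | 18 | 19
  I7 | 20 | 21 | 23 | 24   struct: ADD busy until I6 writes@19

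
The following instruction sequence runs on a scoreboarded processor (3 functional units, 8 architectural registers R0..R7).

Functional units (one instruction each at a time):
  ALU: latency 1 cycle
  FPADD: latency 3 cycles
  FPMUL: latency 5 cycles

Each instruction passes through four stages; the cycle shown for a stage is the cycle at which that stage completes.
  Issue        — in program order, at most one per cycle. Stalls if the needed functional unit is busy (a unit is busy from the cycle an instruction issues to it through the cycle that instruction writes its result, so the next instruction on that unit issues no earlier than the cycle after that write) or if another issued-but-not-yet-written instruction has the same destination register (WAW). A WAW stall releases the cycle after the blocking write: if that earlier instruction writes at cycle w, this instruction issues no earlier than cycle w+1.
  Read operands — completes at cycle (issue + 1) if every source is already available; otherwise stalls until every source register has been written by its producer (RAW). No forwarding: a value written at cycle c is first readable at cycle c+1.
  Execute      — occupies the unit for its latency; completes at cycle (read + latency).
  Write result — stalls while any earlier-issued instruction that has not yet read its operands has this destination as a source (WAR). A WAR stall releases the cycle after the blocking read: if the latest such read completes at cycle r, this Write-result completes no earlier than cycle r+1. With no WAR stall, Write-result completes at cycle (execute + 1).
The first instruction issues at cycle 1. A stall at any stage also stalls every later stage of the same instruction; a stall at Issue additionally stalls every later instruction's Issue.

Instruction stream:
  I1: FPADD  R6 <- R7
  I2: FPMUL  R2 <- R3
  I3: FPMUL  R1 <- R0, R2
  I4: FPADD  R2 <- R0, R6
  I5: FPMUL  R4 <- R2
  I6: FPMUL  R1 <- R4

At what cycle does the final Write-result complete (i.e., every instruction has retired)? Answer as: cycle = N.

cycle = 33

I1: IS=1 RO=2 EX=5 WR=6
I2: IS=2 RO=3 EX=8 WR=9
I3: IS=10 RO=11 EX=16 WR=17  [struct: FPMUL busy until I2 writes@9]
I4: IS=11 RO=12 EX=15 WR=16
I5: IS=18 RO=19 EX=24 WR=25  [struct: FPMUL busy until I3 writes@17]
I6: IS=26 RO=27 EX=32 WR=33  [struct: FPMUL busy until I5 writes@25]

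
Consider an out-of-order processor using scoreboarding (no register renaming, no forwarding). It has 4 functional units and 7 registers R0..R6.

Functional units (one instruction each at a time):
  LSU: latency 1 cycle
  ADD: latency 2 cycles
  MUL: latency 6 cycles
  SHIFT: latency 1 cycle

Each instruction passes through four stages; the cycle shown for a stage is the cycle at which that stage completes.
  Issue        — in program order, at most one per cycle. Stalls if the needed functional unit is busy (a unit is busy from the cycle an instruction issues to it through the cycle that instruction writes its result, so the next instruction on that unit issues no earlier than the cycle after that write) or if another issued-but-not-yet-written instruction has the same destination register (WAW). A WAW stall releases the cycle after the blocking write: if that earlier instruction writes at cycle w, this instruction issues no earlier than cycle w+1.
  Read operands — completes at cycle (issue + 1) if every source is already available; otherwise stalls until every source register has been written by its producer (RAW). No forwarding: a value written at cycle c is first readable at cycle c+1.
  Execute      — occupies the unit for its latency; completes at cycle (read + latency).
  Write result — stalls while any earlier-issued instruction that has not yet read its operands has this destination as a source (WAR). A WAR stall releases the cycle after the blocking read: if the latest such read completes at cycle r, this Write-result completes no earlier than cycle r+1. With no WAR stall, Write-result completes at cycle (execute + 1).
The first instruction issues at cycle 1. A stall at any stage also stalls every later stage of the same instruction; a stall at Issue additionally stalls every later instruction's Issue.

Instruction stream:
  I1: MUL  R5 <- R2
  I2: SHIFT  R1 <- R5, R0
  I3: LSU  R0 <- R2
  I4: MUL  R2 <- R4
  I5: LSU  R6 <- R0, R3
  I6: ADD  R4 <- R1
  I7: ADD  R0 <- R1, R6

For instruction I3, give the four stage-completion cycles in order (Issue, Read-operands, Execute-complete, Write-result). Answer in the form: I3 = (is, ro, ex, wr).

I3 = (3, 4, 5, 11)

I1  is:1  ro:2  ex:8  wr:9
I2  is:2  ro:10  ex:11  wr:12  — RAW R5: wait I1 write@9
I3  is:3  ro:4  ex:5  wr:11  — WAR R0: wait I2 read@10
I4  is:10  ro:11  ex:17  wr:18  — struct: MUL busy until I1 writes@9
I5  is:12  ro:13  ex:14  wr:15  — struct: LSU busy until I3 writes@11
I6  is:13  ro:14  ex:16  wr:17
I7  is:18  ro:19  ex:21  wr:22  — struct: ADD busy until I6 writes@17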